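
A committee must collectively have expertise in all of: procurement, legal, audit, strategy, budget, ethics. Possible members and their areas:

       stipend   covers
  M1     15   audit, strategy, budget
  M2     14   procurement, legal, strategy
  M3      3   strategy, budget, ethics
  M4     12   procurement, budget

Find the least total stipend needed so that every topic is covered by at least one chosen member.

32

M1, M2, M3 cover every topic at stipend 15 + 14 + 3 = 32.
Any cover uses at least 3 members; among all covering selections none totals below 32.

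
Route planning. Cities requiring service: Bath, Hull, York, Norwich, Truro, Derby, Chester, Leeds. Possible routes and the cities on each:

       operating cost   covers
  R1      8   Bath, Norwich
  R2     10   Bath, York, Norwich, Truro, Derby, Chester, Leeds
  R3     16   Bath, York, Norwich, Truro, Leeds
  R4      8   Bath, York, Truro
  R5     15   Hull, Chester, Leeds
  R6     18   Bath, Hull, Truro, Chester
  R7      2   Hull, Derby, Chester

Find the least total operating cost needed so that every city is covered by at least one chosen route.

R2, R7 cover every city at operating cost 10 + 2 = 12.
Any cover uses at least 2 routes; among all covering selections none totals below 12.

12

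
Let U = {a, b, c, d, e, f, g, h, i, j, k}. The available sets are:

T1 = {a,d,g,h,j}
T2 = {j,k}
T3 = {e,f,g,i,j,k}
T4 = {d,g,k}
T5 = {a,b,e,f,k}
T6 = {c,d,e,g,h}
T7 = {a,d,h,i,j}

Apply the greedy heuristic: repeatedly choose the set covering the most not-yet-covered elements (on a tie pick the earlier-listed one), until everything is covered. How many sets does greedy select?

4

Pick 1: T3 covers 6 new elements (e, f, g, i, j, k).
Pick 2: T1 covers 3 new elements (a, d, h).
Pick 3: T5 covers 1 new elements (b).
Pick 4: T6 covers 1 new elements (c).
Greedy uses 4 sets. (The true minimum is 3.)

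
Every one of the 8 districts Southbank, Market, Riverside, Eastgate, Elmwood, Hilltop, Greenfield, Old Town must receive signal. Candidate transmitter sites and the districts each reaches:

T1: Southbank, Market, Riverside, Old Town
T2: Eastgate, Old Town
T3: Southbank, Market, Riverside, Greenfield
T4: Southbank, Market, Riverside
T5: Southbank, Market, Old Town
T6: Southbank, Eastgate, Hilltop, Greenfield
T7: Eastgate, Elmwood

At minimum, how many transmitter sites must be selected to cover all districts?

3

T1, T6, T7 together cover {Southbank, Market, Riverside, Eastgate, Elmwood, Hilltop, Greenfield, Old Town} — every district.
No 2 of the 7 transmitter sites cover everything (all 21 pairs fall short), so 3 is minimum.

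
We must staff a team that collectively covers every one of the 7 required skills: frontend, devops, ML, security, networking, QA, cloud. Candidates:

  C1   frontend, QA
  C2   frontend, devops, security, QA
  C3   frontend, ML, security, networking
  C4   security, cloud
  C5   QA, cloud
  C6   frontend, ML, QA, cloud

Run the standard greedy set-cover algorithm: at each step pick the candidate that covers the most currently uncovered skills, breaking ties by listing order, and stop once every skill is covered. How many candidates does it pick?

Pick 1: C2 covers 4 new skills (frontend, devops, security, QA).
Pick 2: C3 covers 2 new skills (ML, networking).
Pick 3: C4 covers 1 new skills (cloud).
Greedy uses 3 candidates.

3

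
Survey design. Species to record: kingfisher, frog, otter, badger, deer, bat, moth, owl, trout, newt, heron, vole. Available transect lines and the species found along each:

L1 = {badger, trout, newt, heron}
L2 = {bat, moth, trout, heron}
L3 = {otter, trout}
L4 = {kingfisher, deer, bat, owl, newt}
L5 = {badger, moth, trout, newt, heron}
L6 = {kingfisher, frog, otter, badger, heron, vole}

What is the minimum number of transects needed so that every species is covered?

3

L2, L4, L6 together cover {kingfisher, frog, otter, badger, deer, bat, moth, owl, trout, newt, heron, vole} — every species.
No 2 of the 6 transects cover everything (all 15 pairs fall short), so 3 is minimum.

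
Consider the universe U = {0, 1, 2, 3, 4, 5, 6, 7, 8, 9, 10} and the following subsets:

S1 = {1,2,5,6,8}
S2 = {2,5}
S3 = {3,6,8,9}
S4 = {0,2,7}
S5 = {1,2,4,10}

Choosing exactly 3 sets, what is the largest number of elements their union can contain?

Choosing S3, S4, S5 covers {0, 1, 2, 3, 4, 6, 7, 8, 9, 10} — 10 elements.
No choice of 3 sets does better; here 5 is left uncovered.

10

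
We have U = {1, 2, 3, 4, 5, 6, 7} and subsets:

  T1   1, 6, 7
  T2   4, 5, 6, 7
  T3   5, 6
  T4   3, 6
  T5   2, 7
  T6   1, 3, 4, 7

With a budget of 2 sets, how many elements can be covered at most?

6

Choosing T2, T6 covers {1, 3, 4, 5, 6, 7} — 6 elements.
No choice of 2 sets does better; here 2 is left uncovered.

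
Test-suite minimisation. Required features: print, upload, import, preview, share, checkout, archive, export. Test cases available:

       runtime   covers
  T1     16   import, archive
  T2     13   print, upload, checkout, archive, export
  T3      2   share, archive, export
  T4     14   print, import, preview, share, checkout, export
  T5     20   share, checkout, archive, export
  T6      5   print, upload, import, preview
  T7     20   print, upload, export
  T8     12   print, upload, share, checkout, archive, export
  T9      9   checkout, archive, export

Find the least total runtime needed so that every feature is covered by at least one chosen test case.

16

T3, T6, T9 cover every feature at runtime 2 + 5 + 9 = 16.
Any cover uses at least 2 test cases; among all covering selections none totals below 16.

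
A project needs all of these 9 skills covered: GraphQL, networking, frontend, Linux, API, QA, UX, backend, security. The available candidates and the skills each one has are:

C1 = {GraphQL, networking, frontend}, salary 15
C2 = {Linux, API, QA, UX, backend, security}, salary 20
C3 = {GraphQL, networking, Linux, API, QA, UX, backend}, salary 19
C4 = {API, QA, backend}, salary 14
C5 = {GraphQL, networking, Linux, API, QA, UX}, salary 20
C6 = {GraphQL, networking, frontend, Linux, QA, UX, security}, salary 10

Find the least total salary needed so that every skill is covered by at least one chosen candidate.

24

C4, C6 cover every skill at salary 14 + 10 = 24.
Any cover uses at least 2 candidates; among all covering selections none totals below 24.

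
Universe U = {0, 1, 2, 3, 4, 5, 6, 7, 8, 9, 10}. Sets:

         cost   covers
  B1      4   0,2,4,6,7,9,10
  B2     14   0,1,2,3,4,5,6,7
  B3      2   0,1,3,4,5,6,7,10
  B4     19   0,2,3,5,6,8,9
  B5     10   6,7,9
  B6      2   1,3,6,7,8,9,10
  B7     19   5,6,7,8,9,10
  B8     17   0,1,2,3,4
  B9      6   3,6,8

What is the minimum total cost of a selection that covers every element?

B1, B3, B6 cover every element at cost 4 + 2 + 2 = 8.
Any cover uses at least 2 sets; among all covering selections none totals below 8.

8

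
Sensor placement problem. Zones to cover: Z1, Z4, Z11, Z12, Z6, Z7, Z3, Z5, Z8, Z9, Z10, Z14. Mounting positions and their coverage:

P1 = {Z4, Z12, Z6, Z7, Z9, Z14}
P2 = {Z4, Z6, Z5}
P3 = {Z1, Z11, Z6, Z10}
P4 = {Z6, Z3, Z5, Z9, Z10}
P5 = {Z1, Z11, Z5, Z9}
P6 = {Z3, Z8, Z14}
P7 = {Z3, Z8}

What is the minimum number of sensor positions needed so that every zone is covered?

P1, P2, P3, P6 together cover {Z1, Z4, Z11, Z12, Z6, Z7, Z3, Z5, Z8, Z9, Z10, Z14} — every zone.
No 3 of the 7 sensor positions cover everything (all 35 triples fall short), so 4 is minimum.

4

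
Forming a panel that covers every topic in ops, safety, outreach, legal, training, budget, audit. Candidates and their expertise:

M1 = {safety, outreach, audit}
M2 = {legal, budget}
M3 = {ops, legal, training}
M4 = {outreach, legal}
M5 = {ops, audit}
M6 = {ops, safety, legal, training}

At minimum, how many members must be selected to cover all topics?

M1, M2, M3 together cover {ops, safety, outreach, legal, training, budget, audit} — every topic.
No 2 of the 6 members cover everything (all 15 pairs fall short), so 3 is minimum.

3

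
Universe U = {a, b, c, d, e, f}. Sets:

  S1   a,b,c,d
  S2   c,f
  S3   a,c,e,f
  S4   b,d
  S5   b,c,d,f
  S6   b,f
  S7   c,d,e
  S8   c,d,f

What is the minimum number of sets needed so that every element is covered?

2

S1, S3 together cover {a, b, c, d, e, f} — every element.
No single set contains all 6 elements, so 2 is optimal.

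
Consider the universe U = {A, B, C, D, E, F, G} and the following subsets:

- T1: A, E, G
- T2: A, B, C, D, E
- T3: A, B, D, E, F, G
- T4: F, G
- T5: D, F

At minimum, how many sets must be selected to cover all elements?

T2, T3 together cover {A, B, C, D, E, F, G} — every element.
No single set contains all 7 elements, so 2 is optimal.

2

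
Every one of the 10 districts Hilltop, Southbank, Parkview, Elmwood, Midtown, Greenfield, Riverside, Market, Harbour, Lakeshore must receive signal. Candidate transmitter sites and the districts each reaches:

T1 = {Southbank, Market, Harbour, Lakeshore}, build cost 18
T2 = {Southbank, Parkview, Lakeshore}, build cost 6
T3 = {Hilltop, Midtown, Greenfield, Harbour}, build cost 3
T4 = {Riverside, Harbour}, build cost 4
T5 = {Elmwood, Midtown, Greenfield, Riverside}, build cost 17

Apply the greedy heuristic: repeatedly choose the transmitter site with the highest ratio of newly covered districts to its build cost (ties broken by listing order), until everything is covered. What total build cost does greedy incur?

Pick 1: T3 adds 4 new (Hilltop, Midtown, Greenfield, Harbour) at build cost 3 (ratio 4/3).
Pick 2: T2 adds 3 new (Southbank, Parkview, Lakeshore) at build cost 6 (ratio 3/6).
Pick 3: T4 adds 1 new (Riverside) at build cost 4 (ratio 1/4).
Pick 4: T5 adds 1 new (Elmwood) at build cost 17 (ratio 1/17).
Pick 5: T1 adds 1 new (Market) at build cost 18 (ratio 1/18).
Greedy total build cost: 3 + 6 + 4 + 17 + 18 = 48. (The true optimum is 44, so greedy overshoots here.)

48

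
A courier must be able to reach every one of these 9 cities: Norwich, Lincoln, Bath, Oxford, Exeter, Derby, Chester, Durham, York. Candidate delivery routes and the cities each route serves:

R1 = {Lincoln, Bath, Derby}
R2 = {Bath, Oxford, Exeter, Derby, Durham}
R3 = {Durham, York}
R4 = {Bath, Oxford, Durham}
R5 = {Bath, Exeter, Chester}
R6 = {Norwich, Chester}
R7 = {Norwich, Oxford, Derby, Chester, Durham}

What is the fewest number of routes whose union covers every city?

R1, R2, R3, R6 together cover {Norwich, Lincoln, Bath, Oxford, Exeter, Derby, Chester, Durham, York} — every city.
No 3 of the 7 routes cover everything (all 35 triples fall short), so 4 is minimum.

4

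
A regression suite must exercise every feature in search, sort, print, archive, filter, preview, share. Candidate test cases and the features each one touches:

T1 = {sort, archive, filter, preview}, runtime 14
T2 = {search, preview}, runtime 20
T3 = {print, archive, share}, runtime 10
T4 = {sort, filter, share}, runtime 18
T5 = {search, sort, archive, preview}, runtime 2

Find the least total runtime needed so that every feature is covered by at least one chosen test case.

26

T1, T3, T5 cover every feature at runtime 14 + 10 + 2 = 26.
Any cover uses at least 3 test cases; among all covering selections none totals below 26.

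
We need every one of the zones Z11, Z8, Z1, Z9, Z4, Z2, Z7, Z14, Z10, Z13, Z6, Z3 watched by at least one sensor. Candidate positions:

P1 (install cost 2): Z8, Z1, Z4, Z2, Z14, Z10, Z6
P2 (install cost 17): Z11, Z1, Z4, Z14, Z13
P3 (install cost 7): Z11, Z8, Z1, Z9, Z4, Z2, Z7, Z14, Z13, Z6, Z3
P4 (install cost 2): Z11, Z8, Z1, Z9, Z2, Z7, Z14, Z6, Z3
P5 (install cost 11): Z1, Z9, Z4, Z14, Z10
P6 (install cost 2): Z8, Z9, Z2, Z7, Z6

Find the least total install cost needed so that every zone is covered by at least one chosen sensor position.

P1, P3 cover every zone at install cost 2 + 7 = 9.
Any cover uses at least 2 sensor positions; among all covering selections none totals below 9.

9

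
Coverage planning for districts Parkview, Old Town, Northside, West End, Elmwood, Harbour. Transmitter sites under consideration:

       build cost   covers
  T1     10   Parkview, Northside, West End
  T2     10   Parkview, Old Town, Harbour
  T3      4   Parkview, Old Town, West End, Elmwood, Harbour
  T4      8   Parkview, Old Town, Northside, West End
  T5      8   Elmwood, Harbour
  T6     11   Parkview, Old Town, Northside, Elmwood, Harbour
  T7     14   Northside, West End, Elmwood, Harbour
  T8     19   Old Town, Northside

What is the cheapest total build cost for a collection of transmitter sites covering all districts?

T3, T4 cover every district at build cost 4 + 8 = 12.
Any cover uses at least 2 transmitter sites; among all covering selections none totals below 12.

12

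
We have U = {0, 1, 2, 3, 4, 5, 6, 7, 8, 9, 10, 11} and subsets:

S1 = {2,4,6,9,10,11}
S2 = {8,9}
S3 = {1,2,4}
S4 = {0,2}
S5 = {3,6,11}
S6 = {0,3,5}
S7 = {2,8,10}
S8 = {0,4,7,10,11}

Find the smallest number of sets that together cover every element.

5

S1, S2, S3, S6, S8 together cover {0, 1, 2, 3, 4, 5, 6, 7, 8, 9, 10, 11} — every element.
No 4 of the 8 sets cover everything (all 70 size-4 selections fall short), so 5 is minimum.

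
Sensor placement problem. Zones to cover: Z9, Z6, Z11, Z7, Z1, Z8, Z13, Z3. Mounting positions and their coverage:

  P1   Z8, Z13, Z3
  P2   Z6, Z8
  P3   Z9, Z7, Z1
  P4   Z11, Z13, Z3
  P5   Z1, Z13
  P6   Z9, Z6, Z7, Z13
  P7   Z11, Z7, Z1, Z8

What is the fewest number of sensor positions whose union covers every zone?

3

P1, P6, P7 together cover {Z9, Z6, Z11, Z7, Z1, Z8, Z13, Z3} — every zone.
No 2 of the 7 sensor positions cover everything (all 21 pairs fall short), so 3 is minimum.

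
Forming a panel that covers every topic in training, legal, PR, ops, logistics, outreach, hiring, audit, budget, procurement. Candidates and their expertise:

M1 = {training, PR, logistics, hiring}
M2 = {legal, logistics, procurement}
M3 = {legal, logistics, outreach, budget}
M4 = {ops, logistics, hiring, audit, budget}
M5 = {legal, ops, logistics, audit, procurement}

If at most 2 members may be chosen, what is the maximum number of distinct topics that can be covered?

8

Choosing M1, M5 covers {training, legal, PR, ops, logistics, hiring, audit, procurement} — 8 topics.
No choice of 2 members does better; here outreach, budget are left uncovered.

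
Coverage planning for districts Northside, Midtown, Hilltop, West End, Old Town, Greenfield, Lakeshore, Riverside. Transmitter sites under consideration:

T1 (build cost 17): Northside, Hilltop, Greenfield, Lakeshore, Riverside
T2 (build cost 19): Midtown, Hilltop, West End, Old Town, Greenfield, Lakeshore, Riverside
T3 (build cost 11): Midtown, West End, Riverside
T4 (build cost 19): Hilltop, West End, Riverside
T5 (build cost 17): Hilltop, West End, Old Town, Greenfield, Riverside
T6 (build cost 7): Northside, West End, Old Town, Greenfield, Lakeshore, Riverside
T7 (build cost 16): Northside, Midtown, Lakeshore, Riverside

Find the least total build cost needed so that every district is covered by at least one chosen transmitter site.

26

T2, T6 cover every district at build cost 19 + 7 = 26.
Any cover uses at least 2 transmitter sites; among all covering selections none totals below 26.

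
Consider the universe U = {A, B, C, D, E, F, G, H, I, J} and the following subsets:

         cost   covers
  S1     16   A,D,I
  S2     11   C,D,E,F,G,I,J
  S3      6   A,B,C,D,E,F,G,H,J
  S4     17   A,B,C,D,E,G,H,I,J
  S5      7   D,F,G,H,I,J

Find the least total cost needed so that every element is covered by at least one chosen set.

13

S3, S5 cover every element at cost 6 + 7 = 13.
Any cover uses at least 2 sets; among all covering selections none totals below 13.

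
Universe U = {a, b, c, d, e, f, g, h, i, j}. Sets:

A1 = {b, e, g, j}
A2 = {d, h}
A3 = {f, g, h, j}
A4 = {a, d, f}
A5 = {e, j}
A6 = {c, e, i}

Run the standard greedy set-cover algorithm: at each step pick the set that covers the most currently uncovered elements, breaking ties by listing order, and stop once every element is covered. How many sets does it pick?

4

Pick 1: A1 covers 4 new elements (b, e, g, j).
Pick 2: A4 covers 3 new elements (a, d, f).
Pick 3: A6 covers 2 new elements (c, i).
Pick 4: A2 covers 1 new elements (h).
Greedy uses 4 sets.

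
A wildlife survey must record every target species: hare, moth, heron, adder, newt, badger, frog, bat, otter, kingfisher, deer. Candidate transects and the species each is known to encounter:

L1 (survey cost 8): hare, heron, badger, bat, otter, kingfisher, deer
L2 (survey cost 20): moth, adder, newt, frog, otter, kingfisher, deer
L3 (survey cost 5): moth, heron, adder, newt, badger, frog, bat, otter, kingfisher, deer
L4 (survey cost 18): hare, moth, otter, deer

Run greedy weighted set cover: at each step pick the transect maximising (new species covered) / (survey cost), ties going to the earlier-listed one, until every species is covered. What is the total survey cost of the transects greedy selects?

13

Pick 1: L3 adds 10 new (moth, heron, adder, newt, badger, frog, bat, otter, kingfisher, deer) at survey cost 5 (ratio 10/5).
Pick 2: L1 adds 1 new (hare) at survey cost 8 (ratio 1/8).
Greedy total survey cost: 5 + 8 = 13.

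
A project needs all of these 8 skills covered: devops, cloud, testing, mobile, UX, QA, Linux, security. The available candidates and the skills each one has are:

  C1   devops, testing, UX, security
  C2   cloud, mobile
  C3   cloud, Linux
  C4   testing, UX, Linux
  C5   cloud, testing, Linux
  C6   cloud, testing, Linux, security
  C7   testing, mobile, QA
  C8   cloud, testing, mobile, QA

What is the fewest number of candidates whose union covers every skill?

3

C1, C3, C7 together cover {devops, cloud, testing, mobile, UX, QA, Linux, security} — every skill.
No 2 of the 8 candidates cover everything (all 28 pairs fall short), so 3 is minimum.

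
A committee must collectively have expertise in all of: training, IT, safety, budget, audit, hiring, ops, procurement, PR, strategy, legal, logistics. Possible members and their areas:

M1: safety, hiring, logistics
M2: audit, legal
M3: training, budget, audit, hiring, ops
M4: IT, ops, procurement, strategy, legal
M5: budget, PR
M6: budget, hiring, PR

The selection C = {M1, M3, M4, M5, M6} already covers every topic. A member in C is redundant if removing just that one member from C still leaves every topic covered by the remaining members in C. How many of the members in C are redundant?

Drop M1: safety, logistics uncovered — not redundant.
Drop M3: training, audit uncovered — not redundant.
Drop M4: IT, procurement, strategy, legal uncovered — not redundant.
Drop M5: the rest still cover every topic — redundant.
Drop M6: the rest still cover every topic — redundant.
2 redundant: M5, M6.

2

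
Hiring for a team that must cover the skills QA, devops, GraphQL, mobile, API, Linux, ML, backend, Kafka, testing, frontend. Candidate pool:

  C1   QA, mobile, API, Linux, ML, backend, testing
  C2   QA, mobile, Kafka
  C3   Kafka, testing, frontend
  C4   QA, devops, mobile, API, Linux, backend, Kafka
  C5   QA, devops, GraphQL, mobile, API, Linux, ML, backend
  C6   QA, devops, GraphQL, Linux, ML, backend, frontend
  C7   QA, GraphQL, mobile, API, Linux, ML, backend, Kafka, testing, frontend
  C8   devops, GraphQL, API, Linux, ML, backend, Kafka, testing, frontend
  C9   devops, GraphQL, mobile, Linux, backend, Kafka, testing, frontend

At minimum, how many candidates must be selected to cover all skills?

C1, C8 together cover {QA, devops, GraphQL, mobile, API, Linux, ML, backend, Kafka, testing, frontend} — every skill.
No single candidate contains all 11 skills, so 2 is optimal.

2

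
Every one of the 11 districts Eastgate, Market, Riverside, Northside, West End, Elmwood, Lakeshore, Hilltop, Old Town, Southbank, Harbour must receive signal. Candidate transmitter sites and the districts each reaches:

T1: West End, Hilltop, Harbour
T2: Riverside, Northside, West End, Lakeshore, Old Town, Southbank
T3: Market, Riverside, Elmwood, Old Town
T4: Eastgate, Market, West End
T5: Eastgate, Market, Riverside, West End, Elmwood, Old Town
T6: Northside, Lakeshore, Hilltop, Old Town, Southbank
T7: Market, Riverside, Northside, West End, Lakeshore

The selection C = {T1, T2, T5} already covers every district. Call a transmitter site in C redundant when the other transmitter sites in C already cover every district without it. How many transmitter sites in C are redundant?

Drop T1: Hilltop, Harbour uncovered — not redundant.
Drop T2: Northside, Lakeshore, Southbank uncovered — not redundant.
Drop T5: Eastgate, Market, Elmwood uncovered — not redundant.
None of the transmitter sites in C is redundant.

0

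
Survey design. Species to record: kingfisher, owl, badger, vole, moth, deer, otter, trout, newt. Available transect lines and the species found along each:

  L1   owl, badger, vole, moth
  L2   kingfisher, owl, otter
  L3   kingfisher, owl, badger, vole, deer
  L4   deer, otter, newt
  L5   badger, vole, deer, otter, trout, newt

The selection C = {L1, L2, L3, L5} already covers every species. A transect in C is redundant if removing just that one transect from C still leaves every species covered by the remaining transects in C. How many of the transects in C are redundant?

Drop L1: moth uncovered — not redundant.
Drop L2: the rest still cover every species — redundant.
Drop L3: the rest still cover every species — redundant.
Drop L5: trout, newt uncovered — not redundant.
2 redundant: L2, L3.

2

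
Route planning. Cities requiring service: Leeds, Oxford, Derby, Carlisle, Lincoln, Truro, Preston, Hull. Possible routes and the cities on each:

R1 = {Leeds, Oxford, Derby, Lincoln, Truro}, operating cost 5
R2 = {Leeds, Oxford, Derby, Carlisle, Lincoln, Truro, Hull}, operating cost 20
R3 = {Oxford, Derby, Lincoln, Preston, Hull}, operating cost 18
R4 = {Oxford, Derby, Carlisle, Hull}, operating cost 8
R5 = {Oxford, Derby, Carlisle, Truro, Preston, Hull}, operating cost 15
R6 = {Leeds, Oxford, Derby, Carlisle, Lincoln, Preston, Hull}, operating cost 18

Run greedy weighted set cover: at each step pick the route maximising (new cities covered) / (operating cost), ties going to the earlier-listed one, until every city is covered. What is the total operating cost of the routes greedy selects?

28

Pick 1: R1 adds 5 new (Leeds, Oxford, Derby, Lincoln, Truro) at operating cost 5 (ratio 5/5).
Pick 2: R4 adds 2 new (Carlisle, Hull) at operating cost 8 (ratio 2/8).
Pick 3: R5 adds 1 new (Preston) at operating cost 15 (ratio 1/15).
Greedy total operating cost: 5 + 8 + 15 = 28. (The true optimum is 20, so greedy overshoots here.)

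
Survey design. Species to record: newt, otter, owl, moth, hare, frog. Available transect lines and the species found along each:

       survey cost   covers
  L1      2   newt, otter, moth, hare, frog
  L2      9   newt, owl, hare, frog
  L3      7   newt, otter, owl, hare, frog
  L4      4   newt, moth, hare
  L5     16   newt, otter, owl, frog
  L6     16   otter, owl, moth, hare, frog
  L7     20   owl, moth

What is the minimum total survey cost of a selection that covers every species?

9

L1, L3 cover every species at survey cost 2 + 7 = 9.
Any cover uses at least 2 transects; among all covering selections none totals below 9.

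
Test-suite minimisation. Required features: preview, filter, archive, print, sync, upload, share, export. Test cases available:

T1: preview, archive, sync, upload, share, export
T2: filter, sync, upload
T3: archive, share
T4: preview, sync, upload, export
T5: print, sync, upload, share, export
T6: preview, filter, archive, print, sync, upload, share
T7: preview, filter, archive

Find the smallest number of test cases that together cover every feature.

2

T1, T6 together cover {preview, filter, archive, print, sync, upload, share, export} — every feature.
No single test case contains all 8 features, so 2 is optimal.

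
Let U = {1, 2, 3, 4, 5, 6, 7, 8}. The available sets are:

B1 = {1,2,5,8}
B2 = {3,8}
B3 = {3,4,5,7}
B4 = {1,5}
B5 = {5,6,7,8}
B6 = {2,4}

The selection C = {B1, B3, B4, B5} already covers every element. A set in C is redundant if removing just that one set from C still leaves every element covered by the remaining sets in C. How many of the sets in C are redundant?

1

Drop B1: 2 uncovered — not redundant.
Drop B3: 3, 4 uncovered — not redundant.
Drop B4: the rest still cover every element — redundant.
Drop B5: 6 uncovered — not redundant.
1 redundant: B4.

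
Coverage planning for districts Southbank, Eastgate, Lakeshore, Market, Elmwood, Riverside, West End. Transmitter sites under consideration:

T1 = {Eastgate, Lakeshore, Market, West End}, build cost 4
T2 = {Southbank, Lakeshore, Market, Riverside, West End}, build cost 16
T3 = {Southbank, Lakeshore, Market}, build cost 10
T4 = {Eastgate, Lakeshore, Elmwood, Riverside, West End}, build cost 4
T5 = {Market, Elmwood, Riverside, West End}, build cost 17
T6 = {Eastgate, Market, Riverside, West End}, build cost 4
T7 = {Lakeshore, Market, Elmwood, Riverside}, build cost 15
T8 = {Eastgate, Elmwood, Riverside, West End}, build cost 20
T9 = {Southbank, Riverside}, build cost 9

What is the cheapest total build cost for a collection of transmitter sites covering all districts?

14

T3, T4 cover every district at build cost 10 + 4 = 14.
Any cover uses at least 2 transmitter sites; among all covering selections none totals below 14.
Greedy by coverage-per-build cost would pick T4, T1, T9 for 17 — worse than the optimum 14.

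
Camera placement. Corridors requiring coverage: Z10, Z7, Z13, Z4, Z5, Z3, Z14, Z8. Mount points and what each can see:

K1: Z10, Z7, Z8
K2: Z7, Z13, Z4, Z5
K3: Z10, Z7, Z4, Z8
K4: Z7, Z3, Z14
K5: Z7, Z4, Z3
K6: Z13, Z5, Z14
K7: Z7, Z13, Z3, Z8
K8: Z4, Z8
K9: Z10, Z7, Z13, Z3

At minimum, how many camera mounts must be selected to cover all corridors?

3

K1, K2, K4 together cover {Z10, Z7, Z13, Z4, Z5, Z3, Z14, Z8} — every corridor.
No 2 of the 9 camera mounts cover everything (all 36 pairs fall short), so 3 is minimum.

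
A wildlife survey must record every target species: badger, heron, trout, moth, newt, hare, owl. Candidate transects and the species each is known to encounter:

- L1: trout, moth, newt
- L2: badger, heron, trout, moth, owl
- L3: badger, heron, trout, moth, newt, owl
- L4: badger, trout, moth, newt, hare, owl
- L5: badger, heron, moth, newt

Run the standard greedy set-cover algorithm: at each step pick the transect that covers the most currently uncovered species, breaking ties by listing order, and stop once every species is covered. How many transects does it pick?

2

Pick 1: L3 covers 6 new species (badger, heron, trout, moth, newt, owl).
Pick 2: L4 covers 1 new species (hare).
Greedy uses 2 transects.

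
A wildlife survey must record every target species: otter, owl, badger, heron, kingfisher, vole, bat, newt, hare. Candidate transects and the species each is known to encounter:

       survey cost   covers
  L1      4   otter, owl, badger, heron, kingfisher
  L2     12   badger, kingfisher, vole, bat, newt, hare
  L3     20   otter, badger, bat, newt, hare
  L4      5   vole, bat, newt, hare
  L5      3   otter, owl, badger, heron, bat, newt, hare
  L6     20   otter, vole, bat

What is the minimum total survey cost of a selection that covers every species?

L1, L4 cover every species at survey cost 4 + 5 = 9.
Any cover uses at least 2 transects; among all covering selections none totals below 9.
Greedy by coverage-per-survey cost would pick L5, L1, L4 for 12 — worse than the optimum 9.

9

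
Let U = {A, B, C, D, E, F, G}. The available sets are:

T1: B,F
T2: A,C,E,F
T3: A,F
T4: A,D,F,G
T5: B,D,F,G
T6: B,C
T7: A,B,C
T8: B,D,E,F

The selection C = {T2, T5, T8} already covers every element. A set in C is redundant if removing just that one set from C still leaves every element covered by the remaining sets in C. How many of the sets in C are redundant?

Drop T2: A, C uncovered — not redundant.
Drop T5: G uncovered — not redundant.
Drop T8: the rest still cover every element — redundant.
1 redundant: T8.

1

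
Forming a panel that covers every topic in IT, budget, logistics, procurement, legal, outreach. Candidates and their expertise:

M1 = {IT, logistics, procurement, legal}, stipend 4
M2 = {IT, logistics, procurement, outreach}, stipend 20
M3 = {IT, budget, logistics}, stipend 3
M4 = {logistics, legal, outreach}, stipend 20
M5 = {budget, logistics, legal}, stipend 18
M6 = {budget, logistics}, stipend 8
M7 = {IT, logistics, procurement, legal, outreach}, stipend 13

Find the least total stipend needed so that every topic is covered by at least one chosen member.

16

M3, M7 cover every topic at stipend 3 + 13 = 16.
Any cover uses at least 2 members; among all covering selections none totals below 16.
Greedy by coverage-per-stipend would pick M1, M3, M7 for 20 — worse than the optimum 16.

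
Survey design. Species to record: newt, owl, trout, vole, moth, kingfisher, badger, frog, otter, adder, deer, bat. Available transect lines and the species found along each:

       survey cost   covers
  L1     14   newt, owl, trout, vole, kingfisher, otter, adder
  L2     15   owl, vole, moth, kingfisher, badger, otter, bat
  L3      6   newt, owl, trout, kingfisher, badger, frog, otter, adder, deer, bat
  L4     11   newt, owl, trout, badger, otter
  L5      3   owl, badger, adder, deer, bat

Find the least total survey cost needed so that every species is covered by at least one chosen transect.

L2, L3 cover every species at survey cost 15 + 6 = 21.
Any cover uses at least 2 transects; among all covering selections none totals below 21.

21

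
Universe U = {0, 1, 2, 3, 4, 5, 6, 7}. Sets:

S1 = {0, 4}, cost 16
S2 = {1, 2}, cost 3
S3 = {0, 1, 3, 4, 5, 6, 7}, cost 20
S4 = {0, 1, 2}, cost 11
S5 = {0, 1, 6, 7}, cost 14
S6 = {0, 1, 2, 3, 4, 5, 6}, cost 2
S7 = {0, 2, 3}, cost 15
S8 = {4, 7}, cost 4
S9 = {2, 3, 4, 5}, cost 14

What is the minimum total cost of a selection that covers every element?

6

S6, S8 cover every element at cost 2 + 4 = 6.
Any cover uses at least 2 sets; among all covering selections none totals below 6.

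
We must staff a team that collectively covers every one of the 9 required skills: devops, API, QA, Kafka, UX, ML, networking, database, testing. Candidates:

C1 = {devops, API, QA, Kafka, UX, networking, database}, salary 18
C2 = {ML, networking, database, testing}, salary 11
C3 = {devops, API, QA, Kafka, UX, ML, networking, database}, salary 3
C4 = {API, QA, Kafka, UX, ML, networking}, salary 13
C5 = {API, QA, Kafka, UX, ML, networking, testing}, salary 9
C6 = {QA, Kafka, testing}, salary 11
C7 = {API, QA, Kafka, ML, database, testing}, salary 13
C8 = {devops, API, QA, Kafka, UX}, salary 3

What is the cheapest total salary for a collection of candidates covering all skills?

12

C3, C5 cover every skill at salary 3 + 9 = 12.
Any cover uses at least 2 candidates; among all covering selections none totals below 12.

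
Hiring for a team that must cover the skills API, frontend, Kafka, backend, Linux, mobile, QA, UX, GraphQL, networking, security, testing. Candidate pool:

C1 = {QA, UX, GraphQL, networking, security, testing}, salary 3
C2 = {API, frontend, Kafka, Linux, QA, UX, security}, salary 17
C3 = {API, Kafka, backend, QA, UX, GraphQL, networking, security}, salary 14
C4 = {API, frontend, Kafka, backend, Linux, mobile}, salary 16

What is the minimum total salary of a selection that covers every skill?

19

C1, C4 cover every skill at salary 3 + 16 = 19.
Any cover uses at least 2 candidates; among all covering selections none totals below 19.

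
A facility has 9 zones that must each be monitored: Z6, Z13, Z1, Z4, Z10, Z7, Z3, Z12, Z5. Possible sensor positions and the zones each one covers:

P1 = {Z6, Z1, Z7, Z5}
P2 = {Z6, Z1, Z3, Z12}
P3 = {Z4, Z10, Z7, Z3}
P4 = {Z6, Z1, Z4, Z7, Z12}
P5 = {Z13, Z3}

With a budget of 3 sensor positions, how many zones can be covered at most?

Choosing P1, P2, P3 covers {Z6, Z1, Z4, Z10, Z7, Z3, Z12, Z5} — 8 zones.
No choice of 3 sensor positions does better; here Z13 is left uncovered.

8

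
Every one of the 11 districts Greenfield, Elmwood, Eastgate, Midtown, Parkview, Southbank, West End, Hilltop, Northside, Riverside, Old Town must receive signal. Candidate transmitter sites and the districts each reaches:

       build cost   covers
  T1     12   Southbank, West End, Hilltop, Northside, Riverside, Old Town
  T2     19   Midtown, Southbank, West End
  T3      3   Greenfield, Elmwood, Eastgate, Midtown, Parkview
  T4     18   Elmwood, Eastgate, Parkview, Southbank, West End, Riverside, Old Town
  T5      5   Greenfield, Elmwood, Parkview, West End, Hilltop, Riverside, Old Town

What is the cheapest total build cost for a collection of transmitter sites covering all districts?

T1, T3 cover every district at build cost 12 + 3 = 15.
Any cover uses at least 2 transmitter sites; among all covering selections none totals below 15.

15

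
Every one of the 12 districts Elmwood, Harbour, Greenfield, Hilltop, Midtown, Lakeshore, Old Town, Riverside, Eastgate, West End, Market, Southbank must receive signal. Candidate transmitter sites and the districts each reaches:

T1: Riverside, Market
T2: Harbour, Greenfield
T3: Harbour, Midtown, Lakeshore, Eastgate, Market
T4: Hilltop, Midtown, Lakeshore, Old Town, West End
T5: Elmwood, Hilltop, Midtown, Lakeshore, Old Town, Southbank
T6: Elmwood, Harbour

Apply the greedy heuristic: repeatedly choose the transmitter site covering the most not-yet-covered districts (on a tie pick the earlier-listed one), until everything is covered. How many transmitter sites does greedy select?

5

Pick 1: T5 covers 6 new districts (Elmwood, Hilltop, Midtown, Lakeshore, Old Town, Southbank).
Pick 2: T3 covers 3 new districts (Harbour, Eastgate, Market).
Pick 3: T1 covers 1 new districts (Riverside).
Pick 4: T2 covers 1 new districts (Greenfield).
Pick 5: T4 covers 1 new districts (West End).
Greedy uses 5 transmitter sites.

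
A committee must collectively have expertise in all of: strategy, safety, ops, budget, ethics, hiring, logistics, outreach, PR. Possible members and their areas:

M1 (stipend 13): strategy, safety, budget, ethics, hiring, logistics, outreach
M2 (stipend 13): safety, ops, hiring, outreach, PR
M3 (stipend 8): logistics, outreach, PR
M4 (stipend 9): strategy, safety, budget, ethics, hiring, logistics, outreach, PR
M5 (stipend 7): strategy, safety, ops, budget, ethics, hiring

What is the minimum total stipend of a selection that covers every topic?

M3, M5 cover every topic at stipend 8 + 7 = 15.
Any cover uses at least 2 members; among all covering selections none totals below 15.

15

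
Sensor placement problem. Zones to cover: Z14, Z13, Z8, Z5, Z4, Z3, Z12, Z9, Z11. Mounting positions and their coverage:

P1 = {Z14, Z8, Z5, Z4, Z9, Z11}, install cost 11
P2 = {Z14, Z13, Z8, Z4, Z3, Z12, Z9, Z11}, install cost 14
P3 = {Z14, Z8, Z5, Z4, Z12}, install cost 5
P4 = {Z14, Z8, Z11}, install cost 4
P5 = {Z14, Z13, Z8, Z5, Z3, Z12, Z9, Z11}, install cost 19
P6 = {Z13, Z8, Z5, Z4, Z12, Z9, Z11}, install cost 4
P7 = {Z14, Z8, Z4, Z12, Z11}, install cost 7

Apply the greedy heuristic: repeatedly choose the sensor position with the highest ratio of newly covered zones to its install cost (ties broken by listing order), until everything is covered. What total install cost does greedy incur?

Pick 1: P6 adds 7 new (Z13, Z8, Z5, Z4, Z12, Z9, Z11) at install cost 4 (ratio 7/4).
Pick 2: P4 adds 1 new (Z14) at install cost 4 (ratio 1/4).
Pick 3: P2 adds 1 new (Z3) at install cost 14 (ratio 1/14).
Greedy total install cost: 4 + 4 + 14 = 22. (The true optimum is 18, so greedy overshoots here.)

22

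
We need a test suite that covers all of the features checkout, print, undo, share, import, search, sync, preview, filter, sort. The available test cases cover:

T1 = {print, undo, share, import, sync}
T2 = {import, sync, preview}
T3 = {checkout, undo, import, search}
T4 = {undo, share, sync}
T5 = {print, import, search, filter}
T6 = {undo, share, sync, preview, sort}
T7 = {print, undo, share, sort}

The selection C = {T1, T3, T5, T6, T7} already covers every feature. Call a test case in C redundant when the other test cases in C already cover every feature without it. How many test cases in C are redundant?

2

Drop T1: the rest still cover every feature — redundant.
Drop T3: checkout uncovered — not redundant.
Drop T5: filter uncovered — not redundant.
Drop T6: preview uncovered — not redundant.
Drop T7: the rest still cover every feature — redundant.
2 redundant: T1, T7.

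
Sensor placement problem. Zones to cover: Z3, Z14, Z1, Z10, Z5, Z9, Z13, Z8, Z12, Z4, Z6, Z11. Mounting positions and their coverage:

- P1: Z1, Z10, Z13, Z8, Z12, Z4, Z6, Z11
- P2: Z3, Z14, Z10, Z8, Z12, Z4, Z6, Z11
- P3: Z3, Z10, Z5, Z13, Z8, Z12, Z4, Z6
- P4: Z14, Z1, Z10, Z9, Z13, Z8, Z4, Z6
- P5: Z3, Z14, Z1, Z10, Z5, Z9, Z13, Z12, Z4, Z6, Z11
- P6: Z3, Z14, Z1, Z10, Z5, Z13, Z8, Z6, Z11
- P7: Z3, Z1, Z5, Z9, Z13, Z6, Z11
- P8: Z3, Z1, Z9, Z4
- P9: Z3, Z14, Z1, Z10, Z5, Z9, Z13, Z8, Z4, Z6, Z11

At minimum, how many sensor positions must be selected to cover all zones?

P1, P5 together cover {Z3, Z14, Z1, Z10, Z5, Z9, Z13, Z8, Z12, Z4, Z6, Z11} — every zone.
No single sensor position contains all 12 zones, so 2 is optimal.

2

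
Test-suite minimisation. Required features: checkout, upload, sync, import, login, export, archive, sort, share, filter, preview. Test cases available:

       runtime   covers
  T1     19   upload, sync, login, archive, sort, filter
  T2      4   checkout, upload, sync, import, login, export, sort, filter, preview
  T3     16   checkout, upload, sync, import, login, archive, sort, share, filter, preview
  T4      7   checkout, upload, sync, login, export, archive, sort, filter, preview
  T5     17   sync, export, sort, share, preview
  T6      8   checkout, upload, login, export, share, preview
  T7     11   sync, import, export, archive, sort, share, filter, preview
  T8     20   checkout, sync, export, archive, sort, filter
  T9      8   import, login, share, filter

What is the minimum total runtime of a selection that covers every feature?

T2, T7 cover every feature at runtime 4 + 11 = 15.
Any cover uses at least 2 test cases; among all covering selections none totals below 15.

15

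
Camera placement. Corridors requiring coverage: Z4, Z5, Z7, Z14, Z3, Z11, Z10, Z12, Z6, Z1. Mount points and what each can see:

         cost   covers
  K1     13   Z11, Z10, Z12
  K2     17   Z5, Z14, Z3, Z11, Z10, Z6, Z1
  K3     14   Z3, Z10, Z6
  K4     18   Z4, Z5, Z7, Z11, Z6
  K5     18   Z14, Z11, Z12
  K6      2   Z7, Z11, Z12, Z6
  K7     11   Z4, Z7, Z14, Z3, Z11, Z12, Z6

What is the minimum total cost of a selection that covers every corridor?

28

K2, K7 cover every corridor at cost 17 + 11 = 28.
Any cover uses at least 2 camera mounts; among all covering selections none totals below 28.
Greedy by coverage-per-cost would pick K6, K2, K7 for 30 — worse than the optimum 28.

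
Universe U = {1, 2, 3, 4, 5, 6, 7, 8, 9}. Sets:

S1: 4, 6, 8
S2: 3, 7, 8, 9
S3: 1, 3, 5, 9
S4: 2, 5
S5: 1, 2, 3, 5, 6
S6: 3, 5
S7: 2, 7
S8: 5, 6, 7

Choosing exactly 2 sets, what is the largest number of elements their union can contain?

8

Choosing S2, S5 covers {1, 2, 3, 5, 6, 7, 8, 9} — 8 elements.
No choice of 2 sets does better; here 4 is left uncovered.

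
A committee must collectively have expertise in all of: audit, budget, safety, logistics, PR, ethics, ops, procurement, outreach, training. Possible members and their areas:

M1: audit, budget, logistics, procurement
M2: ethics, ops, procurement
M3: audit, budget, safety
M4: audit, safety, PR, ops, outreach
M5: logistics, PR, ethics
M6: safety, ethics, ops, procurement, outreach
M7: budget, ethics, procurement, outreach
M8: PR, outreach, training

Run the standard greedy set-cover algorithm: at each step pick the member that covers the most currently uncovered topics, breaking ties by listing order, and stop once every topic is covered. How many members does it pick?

4

Pick 1: M4 covers 5 new topics (audit, safety, PR, ops, outreach).
Pick 2: M1 covers 3 new topics (budget, logistics, procurement).
Pick 3: M2 covers 1 new topics (ethics).
Pick 4: M8 covers 1 new topics (training).
Greedy uses 4 members. (The true minimum is 3.)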